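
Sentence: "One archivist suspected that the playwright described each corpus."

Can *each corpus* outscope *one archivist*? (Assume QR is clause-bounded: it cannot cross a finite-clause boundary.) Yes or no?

No

The DP *each corpus* is contained in the finite complement clause *that the playwright described each corpus*.
QR is clause-bounded, so the finite complement is a scope island for the embedded quantifier.
*each corpus* is confined to the island and cannot take scope over *one archivist*.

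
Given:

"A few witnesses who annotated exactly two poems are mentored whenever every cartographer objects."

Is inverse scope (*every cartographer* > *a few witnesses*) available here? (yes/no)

No

The DP *every cartographer* is contained in the adjunct clause *whenever every cartographer objects*.
Adjuncts are opaque for quantifier raising; a quantifier in an adjunct stays inside it.
So the wide-scope reading for *every cartographer* is blocked.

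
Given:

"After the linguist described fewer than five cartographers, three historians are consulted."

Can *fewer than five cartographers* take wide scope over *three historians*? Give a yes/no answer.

The DP *fewer than five cartographers* is contained in the adjunct clause *after the linguist described fewer than five cartographers*.
Adverbial clauses are not L-marked, so they are barriers for QR — the quantifier cannot escape the adjunct.
*fewer than five cartographers* is confined to the island and cannot take scope over *three historians*.

No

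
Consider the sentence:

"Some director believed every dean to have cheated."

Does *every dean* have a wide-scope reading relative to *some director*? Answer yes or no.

*every dean* is an ECM subject; ECM complements are not islands, and the embedded quantifier may take matrix scope.
QR within a single clause is free, so the lower quantifier may take scope over the higher one.
So *every dean* > *some director* is among the available readings.

Yes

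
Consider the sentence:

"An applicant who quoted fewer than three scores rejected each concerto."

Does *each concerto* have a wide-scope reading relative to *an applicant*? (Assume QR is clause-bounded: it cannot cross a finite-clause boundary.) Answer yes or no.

Yes

The RC *who quoted fewer than three scores* is an island, but *each concerto* is not inside it — it is the matrix object, a clausemate of *an applicant*.
Since no island is crossed, the inverse ordering is licensed alongside surface scope.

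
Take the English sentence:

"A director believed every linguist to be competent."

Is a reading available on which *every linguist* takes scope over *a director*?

Yes

*every linguist* is the subject of an ECM infinitive — the infinitival complement of an ECM verb is not a scope island, so *every linguist* can raise into the matrix clause.
No island intervenes, so both surface and inverse scope are derivable.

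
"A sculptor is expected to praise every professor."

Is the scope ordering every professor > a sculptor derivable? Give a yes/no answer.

Yes

The matrix predicate is a raising verb, whose infinitival complement is not a scope island — *every professor* can QR into the matrix clause.
Clause-internal QR can adjoin the lower DP above the subject, yielding the inverse reading.
Both orderings are possible: *a sculptor* > *every professor* and *every professor* > *a sculptor*.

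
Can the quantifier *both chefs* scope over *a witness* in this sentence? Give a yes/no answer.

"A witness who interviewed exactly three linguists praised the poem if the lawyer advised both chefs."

*both chefs* is embedded in the adjunct clause *if the lawyer advised both chefs*.
Since the clause is an adjunct (not a complement), the Adjunct Condition blocks QR across its edge.
The inverse ordering *both chefs* > *a witness* is therefore underivable.

No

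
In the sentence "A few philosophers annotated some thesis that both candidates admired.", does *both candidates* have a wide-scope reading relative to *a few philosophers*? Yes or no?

No

Structurally, *both candidates* is inside the relative clause *that both candidates admired* modifying *some thesis*.
QR out of a relative clause is ruled out by the relative-clause island constraint.
*both candidates* is confined to the island and cannot take scope over *a few philosophers*.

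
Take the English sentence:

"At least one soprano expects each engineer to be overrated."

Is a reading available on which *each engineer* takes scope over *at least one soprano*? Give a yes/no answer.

This is an ECM construction: *each engineer* is the infinitival subject, Case-marked by the matrix verb, and the infinitive is transparent for QR.
Nothing blocks QR of the lower DP to a position above the higher one, so inverse scope is available.

Yes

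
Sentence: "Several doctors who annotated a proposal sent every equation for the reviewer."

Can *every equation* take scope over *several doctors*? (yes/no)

Yes

*every equation* is a matrix argument; only *several doctors* is modified by the relative clause *who annotated a proposal*, so the RC island is irrelevant to the target quantifier.
Ordinary QR to a clause-peripheral position gives the wide-scope LF for the lower DP.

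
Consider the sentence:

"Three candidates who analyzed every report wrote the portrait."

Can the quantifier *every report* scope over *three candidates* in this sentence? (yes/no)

No

Structurally, *every report* is inside the relative clause *who analyzed every report*.
Relative clauses block scope extraction: QR cannot target a position outside the modified NP.
The inverse ordering *every report* > *three candidates* is therefore underivable.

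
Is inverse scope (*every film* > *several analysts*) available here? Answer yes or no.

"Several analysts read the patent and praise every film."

No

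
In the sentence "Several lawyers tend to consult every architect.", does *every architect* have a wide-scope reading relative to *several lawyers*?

Yes

Infinitival complements of raising predicates do not block QR; *every architect* and *several lawyers* are effectively clausemates.
Ordinary QR to a clause-peripheral position gives the wide-scope LF for the lower DP.
The sentence is scopally ambiguous between *several lawyers* > *every architect* and *every architect* > *several lawyers*.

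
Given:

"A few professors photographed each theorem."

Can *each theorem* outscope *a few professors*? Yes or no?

Yes

*each theorem* and *a few professors* are in the same minimal clause.
Nothing blocks QR of the lower DP to a position above the higher one, so inverse scope is available.
Both orderings are possible: *a few professors* > *each theorem* and *each theorem* > *a few professors*.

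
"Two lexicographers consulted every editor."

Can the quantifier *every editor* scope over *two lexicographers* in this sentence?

Yes

*every editor* and *two lexicographers* are in the same minimal clause.
Ordinary QR to a clause-peripheral position gives the wide-scope LF for the lower DP.
So *every editor* > *two lexicographers* is among the available readings.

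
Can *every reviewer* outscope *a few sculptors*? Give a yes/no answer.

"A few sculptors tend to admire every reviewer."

The matrix predicate is a raising verb, whose infinitival complement is not a scope island — *every reviewer* can QR into the matrix clause.
QR within a single clause is free, so the lower quantifier may take scope over the higher one.

Yes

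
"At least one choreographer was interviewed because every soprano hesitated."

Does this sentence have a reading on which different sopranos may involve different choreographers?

No

The paraphrase describes the scope ordering *every soprano* > *at least one choreographer*.
*every soprano* occurs within the adjunct clause *because every soprano hesitated*.
Since the clause is an adjunct (not a complement), the Adjunct Condition blocks QR across its edge.
So *every soprano* cannot raise high enough to outscope *at least one choreographer*; only the surface ordering *at least one choreographer* > *every soprano* is available.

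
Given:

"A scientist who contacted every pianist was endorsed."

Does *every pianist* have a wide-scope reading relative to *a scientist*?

*every pianist* occurs within the relative clause *who contacted every pianist*.
Quantifiers inside a relative clause are trapped there; the RC boundary blocks QR.
*every pianist* is confined to the island and cannot take scope over *a scientist*.

No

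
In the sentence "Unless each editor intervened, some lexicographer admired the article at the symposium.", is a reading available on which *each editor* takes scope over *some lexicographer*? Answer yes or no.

The DP *each editor* is contained in the adjunct clause *unless each editor intervened*.
Adverbial clauses are not L-marked, so they are barriers for QR — the quantifier cannot escape the adjunct.
There is no licit LF on which *each editor* c-commands *some lexicographer*.

No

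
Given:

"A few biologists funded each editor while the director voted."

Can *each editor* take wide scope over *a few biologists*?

Yes

Neither queried DP is inside the adjunct, so the adjunct-island constraint does not apply.
QR within a single clause is free, so the lower quantifier may take scope over the higher one.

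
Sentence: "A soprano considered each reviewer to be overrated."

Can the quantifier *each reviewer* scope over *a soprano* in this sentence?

Yes

ECM infinitives lack a CP barrier, so *each reviewer* can QR over the matrix subject *a soprano*.
Clause-internal QR can adjoin the lower DP above the subject, yielding the inverse reading.
Both orderings are possible: *a soprano* > *each reviewer* and *each reviewer* > *a soprano*.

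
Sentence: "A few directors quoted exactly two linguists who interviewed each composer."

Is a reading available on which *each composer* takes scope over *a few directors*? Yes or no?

No

*each composer* is embedded in the relative clause *who interviewed each composer* modifying *exactly two linguists*.
Quantifiers inside a relative clause are trapped there; the RC boundary blocks QR.
Hence only narrow scope for *each composer* (under *a few directors*) survives.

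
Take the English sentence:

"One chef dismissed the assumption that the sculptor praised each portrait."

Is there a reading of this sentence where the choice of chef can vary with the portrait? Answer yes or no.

No

This is the *each portrait* > *one chef* reading.
Structurally, *each portrait* is inside the complex NP *the assumption that the sculptor praised each portrait*.
The Complex NP Constraint bars QR out of the complement clause of a noun.
*each portrait* > *one chef* would require crossing that boundary, which is illicit.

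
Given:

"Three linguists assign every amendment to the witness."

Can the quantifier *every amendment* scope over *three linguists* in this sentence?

Yes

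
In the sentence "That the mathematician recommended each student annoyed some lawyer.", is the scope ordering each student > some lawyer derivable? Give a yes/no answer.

*each student* occurs within the sentential subject *that the mathematician recommended each student*.
The Sentential Subject Constraint rules out raising the quantifier out of the that-clause subject.
So the wide-scope reading for *each student* is blocked.

No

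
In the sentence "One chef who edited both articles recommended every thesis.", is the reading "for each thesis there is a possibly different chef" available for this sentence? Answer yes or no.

Yes

The paraphrase describes the scope ordering *every thesis* > *one chef*.
The RC *who edited both articles* is an island, but *every thesis* is not inside it — it is the matrix object, a clausemate of *one chef*.
QR within a single clause is free, so the lower quantifier may take scope over the higher one.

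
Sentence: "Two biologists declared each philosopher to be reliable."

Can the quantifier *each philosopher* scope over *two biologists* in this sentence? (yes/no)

Yes

This is an ECM construction: *each philosopher* is the infinitival subject, Case-marked by the matrix verb, and the infinitive is transparent for QR.
Clause-internal QR can adjoin the lower DP above the subject, yielding the inverse reading.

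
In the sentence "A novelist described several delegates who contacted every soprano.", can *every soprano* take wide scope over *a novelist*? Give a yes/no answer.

No

*every soprano* sits inside the relative clause *who contacted every soprano* modifying *several delegates*.
QR out of a relative clause is ruled out by the relative-clause island constraint.
*every soprano* > *a novelist* would require crossing that boundary, which is illicit.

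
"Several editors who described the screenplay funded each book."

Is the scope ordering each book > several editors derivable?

Yes

The RC *who described the screenplay* is an island, but *each book* is not inside it — it is the matrix object, a clausemate of *several editors*.
QR within a single clause is free, so the lower quantifier may take scope over the higher one.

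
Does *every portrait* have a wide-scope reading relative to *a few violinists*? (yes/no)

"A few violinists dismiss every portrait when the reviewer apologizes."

*every portrait* is a matrix argument; the adjunct is an island but the target quantifier is outside it.
Clause-internal QR can adjoin the lower DP above the subject, yielding the inverse reading.
Both orderings are possible: *a few violinists* > *every portrait* and *every portrait* > *a few violinists*.

Yes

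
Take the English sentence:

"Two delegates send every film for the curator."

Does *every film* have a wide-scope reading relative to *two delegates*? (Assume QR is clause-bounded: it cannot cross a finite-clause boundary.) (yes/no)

Both DPs are arguments of the same predicate; there is no clause or island boundary between them.
QR within a single clause is free, so the lower quantifier may take scope over the higher one.

Yes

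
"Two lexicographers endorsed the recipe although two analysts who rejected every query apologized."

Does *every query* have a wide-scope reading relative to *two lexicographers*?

No

*every query* sits inside the relative clause *who rejected every query*, which is itself inside the adjunct *although two analysts who rejected every query apologized*.
Both the relative clause and the enclosing adjunct are scope islands; QR cannot cross either.
Hence only narrow scope for *every query* (under *two lexicographers*) survives.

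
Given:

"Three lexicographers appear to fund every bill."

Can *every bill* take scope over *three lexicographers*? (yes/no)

Raising constructions are monoclausal for scope purposes; *every bill* is not separated from *three lexicographers* by any island.
Nothing blocks QR of the lower DP to a position above the higher one, so inverse scope is available.

Yes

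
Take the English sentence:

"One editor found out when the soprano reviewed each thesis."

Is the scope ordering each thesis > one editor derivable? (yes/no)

No

*each thesis* occurs within the embedded question *when the soprano reviewed each thesis*.
An indirect question is a wh-island; the filled [Spec,CP] blocks QR across the CP edge.
So *each thesis* cannot raise high enough to outscope *one editor*; only the surface ordering *one editor* > *each thesis* is available.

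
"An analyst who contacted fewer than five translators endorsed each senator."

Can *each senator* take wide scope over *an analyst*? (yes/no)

The RC *who contacted fewer than five translators* is an island, but *each senator* is not inside it — it is the matrix object, a clausemate of *an analyst*.
Nothing blocks QR of the lower DP to a position above the higher one, so inverse scope is available.

Yes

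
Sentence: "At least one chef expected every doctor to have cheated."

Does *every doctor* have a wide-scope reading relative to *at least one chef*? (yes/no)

Yes

The ECM infinitive is scope-transparent — *every doctor* is free to raise above *at least one chef*.
No island intervenes, so both surface and inverse scope are derivable.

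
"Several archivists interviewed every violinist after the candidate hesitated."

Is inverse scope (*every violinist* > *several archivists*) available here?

Yes

Although there is an adjunct clause, *every violinist* is in the main clause, not inside the adjunct.
Clause-internal QR can adjoin the lower DP above the subject, yielding the inverse reading.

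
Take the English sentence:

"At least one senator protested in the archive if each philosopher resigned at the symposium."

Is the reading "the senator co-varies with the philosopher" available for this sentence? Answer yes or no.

The paraphrase describes the scope ordering *each philosopher* > *at least one senator*.
The DP *each philosopher* is contained in the adjunct clause *if each philosopher resigned at the symposium*.
Scope out of an adjunct clause is unavailable: QR respects the adjunct-island constraint.
*each philosopher* > *at least one senator* would require crossing that boundary, which is illicit.

No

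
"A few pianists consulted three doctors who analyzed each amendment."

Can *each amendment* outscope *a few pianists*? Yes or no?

No

The target quantifier *each amendment* is part of the relative clause *who analyzed each amendment* modifying *three doctors*.
Relative clauses block scope extraction: QR cannot target a position outside the modified NP.
*each amendment* is confined to the island and cannot take scope over *a few pianists*.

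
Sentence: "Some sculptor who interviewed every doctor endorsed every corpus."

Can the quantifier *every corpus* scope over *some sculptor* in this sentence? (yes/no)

Yes

Although the sentence contains a relative clause (*who interviewed every doctor*), *every corpus* is outside it, in the matrix VP.
With no island boundary between them, the object can take inverse scope over the subject via ordinary QR within the clause.
So *every corpus* > *some sculptor* is among the available readings.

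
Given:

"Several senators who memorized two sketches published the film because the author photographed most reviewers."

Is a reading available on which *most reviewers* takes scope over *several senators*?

No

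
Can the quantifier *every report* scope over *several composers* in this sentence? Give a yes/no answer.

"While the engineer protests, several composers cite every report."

Yes

The adjunct clause does not contain *every report*, which is the matrix object.
Clause-internal QR can adjoin the lower DP above the subject, yielding the inverse reading.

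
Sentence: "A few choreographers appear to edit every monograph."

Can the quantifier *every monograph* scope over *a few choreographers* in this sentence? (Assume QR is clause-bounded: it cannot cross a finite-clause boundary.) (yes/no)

Yes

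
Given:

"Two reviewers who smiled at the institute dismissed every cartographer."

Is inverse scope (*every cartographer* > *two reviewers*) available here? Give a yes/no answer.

Yes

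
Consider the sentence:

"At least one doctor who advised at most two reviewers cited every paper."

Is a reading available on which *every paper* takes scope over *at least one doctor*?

Yes

*every paper* sits in the matrix clause, not in the relative clause on *at least one doctor*.
Nothing blocks QR of the lower DP to a position above the higher one, so inverse scope is available.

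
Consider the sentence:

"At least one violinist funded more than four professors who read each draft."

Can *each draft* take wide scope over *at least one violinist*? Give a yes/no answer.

No

*each draft* is embedded in the relative clause *who read each draft* modifying *more than four professors*.
A relative clause is a scope island — quantifier raising cannot cross its boundary.
So *each draft* cannot raise to a position above *at least one violinist*.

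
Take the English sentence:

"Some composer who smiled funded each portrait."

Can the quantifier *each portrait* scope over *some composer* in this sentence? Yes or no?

*each portrait* is a matrix argument; only *some composer* is modified by the relative clause *who smiled*, so the RC island is irrelevant to the target quantifier.
Ordinary QR to a clause-peripheral position gives the wide-scope LF for the lower DP.
The sentence is scopally ambiguous between *some composer* > *each portrait* and *each portrait* > *some composer*.

Yes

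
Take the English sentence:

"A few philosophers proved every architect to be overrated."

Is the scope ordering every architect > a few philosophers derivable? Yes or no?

Yes

*every architect* is an ECM subject; ECM complements are not islands, and the embedded quantifier may take matrix scope.
With no island boundary between them, the object can take inverse scope over the subject via ordinary QR within the clause.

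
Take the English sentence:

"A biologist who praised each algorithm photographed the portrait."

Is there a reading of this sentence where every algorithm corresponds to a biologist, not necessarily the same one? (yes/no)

The described interpretation is the *each algorithm* > *a biologist* scoping.
*each algorithm* sits inside the relative clause *who praised each algorithm*.
Quantifiers inside a relative clause are trapped there; the RC boundary blocks QR.
There is no licit LF on which *each algorithm* c-commands *a biologist*.

No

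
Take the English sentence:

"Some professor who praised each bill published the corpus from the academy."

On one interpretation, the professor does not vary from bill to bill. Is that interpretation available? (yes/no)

Yes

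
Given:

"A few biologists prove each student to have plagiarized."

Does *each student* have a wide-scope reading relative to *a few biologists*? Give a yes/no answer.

Yes

*each student* is an ECM subject; ECM complements are not islands, and the embedded quantifier may take matrix scope.
Nothing blocks QR of the lower DP to a position above the higher one, so inverse scope is available.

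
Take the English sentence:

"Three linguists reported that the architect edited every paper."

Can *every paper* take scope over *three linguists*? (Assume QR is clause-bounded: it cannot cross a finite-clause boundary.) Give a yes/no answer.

No

*every paper* occurs within the finite complement clause *that the architect edited every paper*.
Finite CP is the ceiling for QR here, by assumption.
Hence only narrow scope for *every paper* (under *three linguists*) survives.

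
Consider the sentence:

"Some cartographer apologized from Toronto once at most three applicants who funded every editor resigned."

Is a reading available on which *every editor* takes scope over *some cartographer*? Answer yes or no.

No

*every editor* sits inside the relative clause *who funded every editor*, which is itself inside the adjunct *once at most three applicants who funded every editor resigned*.
Even if one barrier were somehow void, the other would still block QR.
*every editor* > *some cartographer* would require crossing that boundary, which is illicit.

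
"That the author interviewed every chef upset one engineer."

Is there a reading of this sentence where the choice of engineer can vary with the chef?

No

The paraphrase describes the scope ordering *every chef* > *one engineer*.
The DP *every chef* is contained in the sentential subject *that the author interviewed every chef*.
Sentential subjects are islands: a quantifier inside the subject clause cannot raise over the matrix predicate.
The ordering *every chef* > *one engineer* is therefore underivable.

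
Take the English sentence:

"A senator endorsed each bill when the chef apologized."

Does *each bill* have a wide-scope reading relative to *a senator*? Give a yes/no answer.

Although there is an adjunct clause, *each bill* is in the main clause, not inside the adjunct.
Ordinary QR to a clause-peripheral position gives the wide-scope LF for the lower DP.

Yes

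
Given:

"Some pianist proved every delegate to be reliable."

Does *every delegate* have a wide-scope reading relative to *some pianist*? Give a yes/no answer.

Yes

This is an ECM construction: *every delegate* is the infinitival subject, Case-marked by the matrix verb, and the infinitive is transparent for QR.
With no island boundary between them, the object can take inverse scope over the subject via ordinary QR within the clause.
So *every delegate* > *some pianist* is among the available readings.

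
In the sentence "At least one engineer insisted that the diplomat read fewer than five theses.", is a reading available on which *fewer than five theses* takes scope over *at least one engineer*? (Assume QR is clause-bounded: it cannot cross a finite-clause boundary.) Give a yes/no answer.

No

*fewer than five theses* occurs within the finite complement clause *that the diplomat read fewer than five theses*.
Under clause-bounded QR, a quantifier in an embedded finite clause cannot raise into the matrix clause.
*fewer than five theses* is confined to the island and cannot take scope over *at least one engineer*.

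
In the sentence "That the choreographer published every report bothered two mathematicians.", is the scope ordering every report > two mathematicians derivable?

Structurally, *every report* is inside the sentential subject *that the choreographer published every report*.
The Sentential Subject Constraint rules out raising the quantifier out of the that-clause subject.
*every report* > *two mathematicians* would require crossing that boundary, which is illicit.

No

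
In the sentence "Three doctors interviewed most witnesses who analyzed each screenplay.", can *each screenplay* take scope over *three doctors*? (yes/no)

*each screenplay* occurs within the relative clause *who analyzed each screenplay* modifying *most witnesses*.
QR out of a relative clause is ruled out by the relative-clause island constraint.
There is no licit LF on which *each screenplay* c-commands *three doctors*.

No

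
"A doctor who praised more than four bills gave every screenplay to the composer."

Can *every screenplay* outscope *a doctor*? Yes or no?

Yes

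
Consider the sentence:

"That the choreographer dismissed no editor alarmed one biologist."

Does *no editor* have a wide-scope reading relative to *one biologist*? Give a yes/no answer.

No

The DP *no editor* is contained in the sentential subject *that the choreographer dismissed no editor*.
Clausal subjects are scope islands; QR from inside the subject into the matrix is barred.
So the wide-scope reading for *no editor* is blocked.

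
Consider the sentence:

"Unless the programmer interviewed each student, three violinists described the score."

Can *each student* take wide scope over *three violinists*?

The DP *each student* is contained in the adjunct clause *unless the programmer interviewed each student*.
The adjunct-island constraint bars QR out of an adverbial clause.
*each student* > *three violinists* would require crossing that boundary, which is illicit.

No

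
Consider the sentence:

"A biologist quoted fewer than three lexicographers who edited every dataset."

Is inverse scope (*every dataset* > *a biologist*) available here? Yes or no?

The target quantifier *every dataset* is part of the relative clause *who edited every dataset* modifying *fewer than three lexicographers*.
Relative clauses block scope extraction: QR cannot target a position outside the modified NP.
There is no licit LF on which *every dataset* c-commands *a biologist*.

No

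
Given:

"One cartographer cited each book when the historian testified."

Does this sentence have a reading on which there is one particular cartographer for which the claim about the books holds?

The described interpretation is the *one cartographer* > *each book* scoping.
Nothing needs to raise for *one cartographer* > *each book*, so no island constraint is at stake.

Yes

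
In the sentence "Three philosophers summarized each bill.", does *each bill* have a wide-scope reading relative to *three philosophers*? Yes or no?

Both DPs are arguments of the same predicate; there is no clause or island boundary between them.
Since no island is crossed, the inverse ordering is licensed alongside surface scope.
So *each bill* > *three philosophers* is among the available readings.

Yes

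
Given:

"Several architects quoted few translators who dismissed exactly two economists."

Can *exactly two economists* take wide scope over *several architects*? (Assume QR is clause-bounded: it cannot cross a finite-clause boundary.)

*exactly two economists* is embedded in the relative clause *who dismissed exactly two economists* modifying *few translators*.
QR out of a relative clause is ruled out by the relative-clause island constraint.
Hence only narrow scope for *exactly two economists* (under *several architects*) survives.

No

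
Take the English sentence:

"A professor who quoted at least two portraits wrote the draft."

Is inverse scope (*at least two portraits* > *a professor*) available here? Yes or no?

The target quantifier *at least two portraits* is part of the relative clause *who quoted at least two portraits*.
Quantifiers inside a relative clause are trapped there; the RC boundary blocks QR.
So the wide-scope reading for *at least two portraits* is blocked.

No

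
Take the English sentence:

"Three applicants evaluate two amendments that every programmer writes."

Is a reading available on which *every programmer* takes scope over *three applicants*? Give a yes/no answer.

No

*every programmer* is embedded in the relative clause *that every programmer writes* modifying *two amendments*.
Relative clauses block scope extraction: QR cannot target a position outside the modified NP.
*every programmer* > *three applicants* would require crossing that boundary, which is illicit.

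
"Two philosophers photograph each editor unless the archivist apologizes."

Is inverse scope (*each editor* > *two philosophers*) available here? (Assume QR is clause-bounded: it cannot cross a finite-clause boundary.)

Yes

Neither queried DP is inside the adjunct, so the adjunct-island constraint does not apply.
Since no island is crossed, the inverse ordering is licensed alongside surface scope.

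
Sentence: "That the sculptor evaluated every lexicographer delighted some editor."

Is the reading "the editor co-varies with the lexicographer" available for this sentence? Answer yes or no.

No

The paraphrase describes the scope ordering *every lexicographer* > *some editor*.
*every lexicographer* sits inside the sentential subject *that the sculptor evaluated every lexicographer*.
Subjects — clausal subjects included — are islands for extraction, and QR is no exception.
So *every lexicographer* cannot raise to a position above *some editor*.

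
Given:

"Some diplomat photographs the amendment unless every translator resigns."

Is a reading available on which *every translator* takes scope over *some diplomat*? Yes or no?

No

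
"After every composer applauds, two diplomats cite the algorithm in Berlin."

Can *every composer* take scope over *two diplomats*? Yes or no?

*every composer* sits inside the adjunct clause *after every composer applauds*.
Adverbial clauses are not L-marked, so they are barriers for QR — the quantifier cannot escape the adjunct.
*every composer* is confined to the island and cannot take scope over *two diplomats*.

No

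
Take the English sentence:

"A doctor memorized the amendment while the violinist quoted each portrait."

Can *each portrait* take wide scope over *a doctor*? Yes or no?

No

Structurally, *each portrait* is inside the adjunct clause *while the violinist quoted each portrait*.
The adjunct-island constraint bars QR out of an adverbial clause.
The inverse ordering *each portrait* > *a doctor* is therefore underivable.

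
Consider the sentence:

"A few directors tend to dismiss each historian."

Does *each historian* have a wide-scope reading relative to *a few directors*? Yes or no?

The matrix predicate is a raising verb, whose infinitival complement is not a scope island — *each historian* can QR into the matrix clause.
No island intervenes, so both surface and inverse scope are derivable.

Yes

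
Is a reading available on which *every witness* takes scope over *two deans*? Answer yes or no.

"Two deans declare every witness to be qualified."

This is an ECM construction: *every witness* is the infinitival subject, Case-marked by the matrix verb, and the infinitive is transparent for QR.
No island intervenes, so both surface and inverse scope are derivable.

Yes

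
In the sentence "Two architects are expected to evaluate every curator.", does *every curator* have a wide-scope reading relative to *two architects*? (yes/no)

Yes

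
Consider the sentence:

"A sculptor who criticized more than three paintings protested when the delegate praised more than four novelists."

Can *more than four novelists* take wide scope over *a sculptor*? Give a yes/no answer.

The DP *more than four novelists* is contained in the adjunct clause *when the delegate praised more than four novelists*.
The adjunct-island constraint bars QR out of an adverbial clause.
There is no licit LF on which *more than four novelists* c-commands *a sculptor*.
(Only the surface reading survives: one fixed sculptor with respect to all the relevant novelists.)

No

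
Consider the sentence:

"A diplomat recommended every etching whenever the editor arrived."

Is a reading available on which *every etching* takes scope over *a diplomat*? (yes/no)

Neither queried DP is inside the adjunct, so the adjunct-island constraint does not apply.
QR within a single clause is free, so the lower quantifier may take scope over the higher one.
Both orderings are possible: *a diplomat* > *every etching* and *every etching* > *a diplomat*.

Yes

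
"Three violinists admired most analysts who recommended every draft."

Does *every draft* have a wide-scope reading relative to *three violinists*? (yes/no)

*every draft* occurs within the relative clause *who recommended every draft* modifying *most analysts*.
QR out of a relative clause is ruled out by the relative-clause island constraint.
So *every draft* cannot raise high enough to outscope *three violinists*; only the surface ordering *three violinists* > *every draft* is available.

No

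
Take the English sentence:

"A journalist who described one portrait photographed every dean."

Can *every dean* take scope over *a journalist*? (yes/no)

Although the sentence contains a relative clause (*who described one portrait*), *every dean* is outside it, in the matrix VP.
Clause-internal QR can adjoin the lower DP above the subject, yielding the inverse reading.

Yes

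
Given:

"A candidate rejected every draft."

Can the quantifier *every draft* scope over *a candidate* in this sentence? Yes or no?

*a candidate* and *every draft* are co-arguments of the matrix verb, with nothing but a clause-internal boundary between them.
QR within a single clause is free, so the lower quantifier may take scope over the higher one.
The sentence is scopally ambiguous between *a candidate* > *every draft* and *every draft* > *a candidate*.

Yes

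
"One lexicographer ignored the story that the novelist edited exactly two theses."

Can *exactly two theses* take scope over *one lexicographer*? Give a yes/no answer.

No

*exactly two theses* sits inside the complex NP *the story that the novelist edited exactly two theses*.
Since the clause is the complement of a nominal head, the CNPC blocks scope extraction.
Hence only narrow scope for *exactly two theses* (under *one lexicographer*) survives.
(Only the surface reading survives: one fixed lexicographer with respect to all the relevant theses.)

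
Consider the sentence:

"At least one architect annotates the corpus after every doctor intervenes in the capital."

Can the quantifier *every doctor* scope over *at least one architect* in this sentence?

The DP *every doctor* is contained in the adjunct clause *after every doctor intervenes in the capital*.
Adjunct clauses are scope islands: a quantifier inside an adjunct cannot raise into the matrix clause.
Hence only narrow scope for *every doctor* (under *at least one architect*) survives.

No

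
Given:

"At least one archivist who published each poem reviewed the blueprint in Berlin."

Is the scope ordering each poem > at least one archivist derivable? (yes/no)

No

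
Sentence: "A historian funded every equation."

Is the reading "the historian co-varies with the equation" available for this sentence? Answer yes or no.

This is the *every equation* > *a historian* reading.
*a historian* and *every equation* are co-arguments of the matrix verb, with nothing but a clause-internal boundary between them.
QR within a single clause is free, so the lower quantifier may take scope over the higher one.
The sentence is scopally ambiguous between *a historian* > *every equation* and *every equation* > *a historian*.

Yes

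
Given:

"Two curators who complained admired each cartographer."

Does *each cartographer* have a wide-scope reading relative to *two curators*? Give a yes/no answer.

The relative clause *who complained* modifies *two curators*, but *each cartographer* is not inside that relative clause — it is an argument of the matrix verb.
No island intervenes, so both surface and inverse scope are derivable.
The sentence is scopally ambiguous between *two curators* > *each cartographer* and *each cartographer* > *two curators*.

Yes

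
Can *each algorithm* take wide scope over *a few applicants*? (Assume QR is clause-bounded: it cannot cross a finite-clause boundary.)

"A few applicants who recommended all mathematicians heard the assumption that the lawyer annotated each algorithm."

No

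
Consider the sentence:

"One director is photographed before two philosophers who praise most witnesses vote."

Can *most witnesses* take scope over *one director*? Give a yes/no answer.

*most witnesses* sits inside the relative clause *who praise most witnesses*, which is itself inside the adjunct *before two philosophers who praise most witnesses vote*.
Nested islands: the RC island is itself inside an adjunct island, so wide scope is doubly excluded.
*most witnesses* > *one director* would require crossing that boundary, which is illicit.
(Only the surface reading survives: one fixed director with respect to all the relevant witnesses.)

No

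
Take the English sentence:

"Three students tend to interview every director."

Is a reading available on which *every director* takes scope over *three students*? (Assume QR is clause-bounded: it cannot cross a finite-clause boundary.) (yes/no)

*every director* is inside a raising infinitive, which is transparent to QR (no CP barrier), so it behaves as a matrix argument.
Ordinary QR to a clause-peripheral position gives the wide-scope LF for the lower DP.
So *every director* > *three students* is among the available readings.

Yes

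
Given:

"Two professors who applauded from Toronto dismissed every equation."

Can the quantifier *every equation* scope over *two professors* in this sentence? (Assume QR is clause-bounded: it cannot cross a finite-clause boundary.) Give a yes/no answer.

The relative clause *who applauded from Toronto* modifies *two professors*, but *every equation* is not inside that relative clause — it is an argument of the matrix verb.
Since no island is crossed, the inverse ordering is licensed alongside surface scope.
So *every equation* > *two professors* is among the available readings.

Yes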